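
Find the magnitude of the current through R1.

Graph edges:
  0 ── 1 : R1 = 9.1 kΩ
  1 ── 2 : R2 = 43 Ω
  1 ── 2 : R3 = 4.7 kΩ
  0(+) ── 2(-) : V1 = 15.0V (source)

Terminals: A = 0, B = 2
Nodal analysis, taking node 2 as the 0 V reference.
Source V1 fixes V_0 = 15 V.
KCL at each unknown node (sum of currents leaving = 0; resistances in Ω):
  Node 1: (V_1 - 15)/9100 + (V_1 - 0)/43 + (V_1 - 0)/4700 = 0
Collecting terms: 0.02358 × V_1 = 0.001648  =>  V_1 = 0.06991 V
I_R1 = (V_0 - V_1)/R1 = (15 - 0.06991)/9100 = 0.001641 A
|I_R1| = 0.001641 A

Final answer: |I_R1| = 0.001641 A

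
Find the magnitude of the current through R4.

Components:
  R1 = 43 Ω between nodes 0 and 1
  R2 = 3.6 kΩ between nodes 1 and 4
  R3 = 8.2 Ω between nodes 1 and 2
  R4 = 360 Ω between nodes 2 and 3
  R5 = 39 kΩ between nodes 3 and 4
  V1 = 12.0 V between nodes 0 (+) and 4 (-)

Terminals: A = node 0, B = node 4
Nodal analysis, taking node 4 as the 0 V reference.
Source V1 fixes V_0 = 12 V.
KCL at each unknown node (sum of currents leaving = 0; resistances in Ω):
  Node 1: (V_1 - 12)/43 + (V_1 - 0)/3600 + (V_1 - V_2)/8.2 = 0
  Node 2: (V_2 - V_1)/8.2 + (V_2 - V_3)/360 = 0
  Node 3: (V_3 - V_2)/360 + (V_3 - 0)/39000 = 0
Collecting terms (coefficients in siemens):
  0.1455·V_1 - 0.122·V_2 = 0.2791
  0.1247·V_2 - 0.122·V_1 - 0.002778·V_3 = 0
  0.002803·V_3 - 0.002778·V_2 = 0
Solving these 3 simultaneous equations (Gaussian elimination) gives:
  V_1 = 11.85 V, V_2 = 11.84 V, V_3 = 11.73 V
I_R4 = (V_2 - V_3)/R4 = (11.84 - 11.73)/360 = 0.0003009 A
|I_R4| = 0.0003009 A

Final answer: |I_R4| = 0.0003009 A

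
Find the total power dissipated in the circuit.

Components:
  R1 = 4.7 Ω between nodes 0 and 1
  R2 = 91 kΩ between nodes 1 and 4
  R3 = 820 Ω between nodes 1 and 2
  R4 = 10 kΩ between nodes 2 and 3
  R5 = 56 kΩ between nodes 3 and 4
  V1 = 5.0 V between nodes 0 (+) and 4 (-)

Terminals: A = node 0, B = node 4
Nodal analysis, taking node 4 as the 0 V reference.
Source V1 fixes V_0 = 5 V.
KCL at each unknown node (sum of currents leaving = 0; resistances in Ω):
  Node 1: (V_1 - 5)/4.7 + (V_1 - 0)/91000 + (V_1 - V_2)/820 = 0
  Node 2: (V_2 - V_1)/820 + (V_2 - V_3)/10000 = 0
  Node 3: (V_3 - V_2)/10000 + (V_3 - 0)/56000 = 0
Collecting terms (coefficients in siemens):
  0.214·V_1 - 0.00122·V_2 = 1.064
  0.00132·V_2 - 0.00122·V_1 - 0.0001·V_3 = 0
  0.0001179·V_3 - 0.0001·V_2 = 0
Solving these 3 simultaneous equations (Gaussian elimination) gives:
  V_1 = 4.999 V, V_2 = 4.938 V, V_3 = 4.19 V
Power in each resistor, P = (ΔV)²/R:
  P_R1 = (5 - 4.999)²/4.7 = 0.00000007913 W
  P_R2 = (4.999 - 0)²/91000 = 0.0002747 W
  P_R3 = (4.999 - 4.938)²/820 = 0.00000459 W
  P_R4 = (4.938 - 4.19)²/10000 = 0.00005598 W
  P_R5 = (4.19 - 0)²/56000 = 0.0003135 W
P_total = P_R1 + P_R2 + P_R3 + P_R4 + P_R5 = 0.0006488 W

Final answer: 0.0006488 W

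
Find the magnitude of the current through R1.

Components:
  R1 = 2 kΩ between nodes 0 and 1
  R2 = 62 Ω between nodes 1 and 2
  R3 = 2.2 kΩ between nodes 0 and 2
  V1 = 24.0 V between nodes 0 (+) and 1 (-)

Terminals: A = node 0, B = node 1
Nodal analysis, taking node 1 as the 0 V reference.
Source V1 fixes V_0 = 24 V.
KCL at each unknown node (sum of currents leaving = 0; resistances in Ω):
  Node 2: (V_2 - 0)/62 + (V_2 - 24)/2200 = 0
Collecting terms: 0.01658 × V_2 = 0.01091  =>  V_2 = 0.6578 V
I_R1 = (V_0 - V_1)/R1 = (24 - 0)/2000 = 0.012 A
|I_R1| = 0.012 A

Final answer: |I_R1| = 0.012 A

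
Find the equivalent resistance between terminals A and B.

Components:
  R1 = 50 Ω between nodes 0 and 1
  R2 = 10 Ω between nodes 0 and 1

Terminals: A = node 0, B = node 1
Reduce the network between node 0 (A) and node 1 (B) by series/parallel combination:
  Rp1 = R1 ‖ R2 (parallel, both between nodes 0 and 1) = 1/(1/50 + 1/10) = 8.333 Ω
R_eq = 8.333 Ω

Final answer: 8.333 Ω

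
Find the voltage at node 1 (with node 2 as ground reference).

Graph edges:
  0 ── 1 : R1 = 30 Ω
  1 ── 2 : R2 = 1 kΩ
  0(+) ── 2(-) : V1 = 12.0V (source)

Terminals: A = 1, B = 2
Nodal analysis, taking node 2 as the 0 V reference.
Source V1 fixes V_0 = 12 V.
KCL at each unknown node (sum of currents leaving = 0; resistances in Ω):
  Node 1: (V_1 - 12)/30 + (V_1 - 0)/1000 = 0
Collecting terms: 0.03433 × V_1 = 0.4  =>  V_1 = 11.65 V
The requested potential is V_1 = 11.65 V.

Final answer: V_1 = 11.65 V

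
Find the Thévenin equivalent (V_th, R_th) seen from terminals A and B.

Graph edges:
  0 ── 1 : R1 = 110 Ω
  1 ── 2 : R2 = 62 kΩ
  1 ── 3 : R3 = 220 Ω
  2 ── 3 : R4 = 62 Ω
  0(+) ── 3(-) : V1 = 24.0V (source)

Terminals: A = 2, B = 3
Step 1 — V_th is the open-circuit voltage V_A - V_B (nothing connected across the terminals).
Nodal analysis, taking node 3 as the 0 V reference.
Source V1 fixes V_0 = 24 V.
KCL at each unknown node (sum of currents leaving = 0; resistances in Ω):
  Node 1: (V_1 - 24)/110 + (V_1 - V_2)/62000 + (V_1 - 0)/220 = 0
  Node 2: (V_2 - V_1)/62000 + (V_2 - 0)/62 = 0
Collecting terms (coefficients in siemens):
  0.01365·V_1 - 0.00001613·V_2 = 0.2182
  0.01615·V_2 - 0.00001613·V_1 = 0
Determinant D = (0.01365)(0.01615) - (-0.00001613)(-0.00001613) = 0.0002204
V_1 = [(0.2182)(0.01615) - (-0.00001613)(0)]/D = 15.98 V
V_2 = [(0.01365)(0) - (0.2182)(-0.00001613)]/D = 0.01597 V
V_th = V_2 - V_3 = 0.01597 - 0 = 0.01597 V
Step 2 — R_th: zero the source — replace V1 by a short circuit (node 3 merges into node 0) — and find the resistance seen between A (node 2) and B (node 0).
Reduce the network between node 2 (A) and node 0 (B) by series/parallel combination:
  Rp1 = R1 ‖ R3 (parallel, both between nodes 0 and 1) = 1/(1/110 + 1/220) = 73.33 Ω
  Rs1 = R2 + Rp1 (series, joined only at node 1) = 62000 + 73.33 = 62070 Ω
  Rp2 = R4 ‖ Rs1 (parallel, both between nodes 0 and 2) = 1/(1/62 + 1/62070) = 61.94 Ω
R_th = 61.94 Ω

Final answer: V_th = 0.01597 V, R_th = 61.94 Ω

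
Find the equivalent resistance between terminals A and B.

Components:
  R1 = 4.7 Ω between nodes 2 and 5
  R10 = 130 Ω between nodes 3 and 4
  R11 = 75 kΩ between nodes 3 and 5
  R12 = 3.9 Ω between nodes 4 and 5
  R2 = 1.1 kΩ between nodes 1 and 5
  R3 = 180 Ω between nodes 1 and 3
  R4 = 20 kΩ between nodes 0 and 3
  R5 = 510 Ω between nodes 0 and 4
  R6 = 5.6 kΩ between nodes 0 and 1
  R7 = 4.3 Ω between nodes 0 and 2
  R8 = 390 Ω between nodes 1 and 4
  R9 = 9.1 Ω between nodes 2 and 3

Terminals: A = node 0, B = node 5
The network is not a plain series/parallel combination. Inject a 1 A test current into terminal A (node 0) and return it from terminal B (node 5); then R_eq = V_A / (1 A).
Nodal analysis, taking node 5 as the 0 V reference.
Current source I_test pushes 1 A into node 0 and draws it out of node 5.
KCL at each unknown node (sum of currents leaving = 0; resistances in Ω):
  Node 0: (V_0 - V_3)/20000 + (V_0 - V_4)/510 + (V_0 - V_1)/5600 + (V_0 - V_2)/4.3 - 1 = 0
  Node 1: (V_1 - V_0)/5600 + (V_1 - 0)/1100 + (V_1 - V_3)/180 + (V_1 - V_4)/390 = 0
  Node 2: (V_2 - V_0)/4.3 + (V_2 - 0)/4.7 + (V_2 - V_3)/9.1 = 0
  Node 3: (V_3 - V_0)/20000 + (V_3 - V_1)/180 + (V_3 - V_2)/9.1 + (V_3 - V_4)/130 + (V_3 - 0)/75000 = 0
  Node 4: (V_4 - V_0)/510 + (V_4 - V_1)/390 + (V_4 - V_3)/130 + (V_4 - 0)/3.9 = 0
Collecting terms (coefficients in siemens):
  0.2347·V_0 - 0.0001786·V_1 - 0.2326·V_2 - 0.00005·V_3 - 0.001961·V_4 = 1
  0.009207·V_1 - 0.0001786·V_0 - 0.005556·V_3 - 0.002564·V_4 = 0
  0.5552·V_2 - 0.2326·V_0 - 0.1099·V_3 = 0
  0.1232·V_3 - 0.00005·V_0 - 0.005556·V_1 - 0.1099·V_2 - 0.007692·V_4 = 0
  0.2686·V_4 - 0.001961·V_0 - 0.002564·V_1 - 0.007692·V_3 = 0
Solving these 5 simultaneous equations (Gaussian elimination) gives:
  V_0 = 8.663 V, V_1 = 2.698 V, V_2 = 4.44 V, V_3 = 4.098 V
  V_4 = 0.2063 V
R_eq = V_0 / 1 A = 8.663 Ω

Final answer: 8.663 Ω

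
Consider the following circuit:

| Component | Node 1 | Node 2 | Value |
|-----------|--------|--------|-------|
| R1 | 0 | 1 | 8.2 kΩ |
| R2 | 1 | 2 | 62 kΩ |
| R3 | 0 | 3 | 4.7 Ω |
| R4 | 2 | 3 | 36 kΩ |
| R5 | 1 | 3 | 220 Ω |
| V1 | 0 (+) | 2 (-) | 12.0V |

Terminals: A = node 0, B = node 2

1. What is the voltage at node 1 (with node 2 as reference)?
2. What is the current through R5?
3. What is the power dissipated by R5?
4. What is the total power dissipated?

Nodal analysis, taking node 2 as the 0 V reference.
Source V1 fixes V_0 = 12 V.
KCL at each unknown node (sum of currents leaving = 0; resistances in Ω):
  Node 1: (V_1 - 12)/8200 + (V_1 - 0)/62000 + (V_1 - V_3)/220 = 0
  Node 3: (V_3 - 12)/4.7 + (V_3 - 0)/36000 + (V_3 - V_1)/220 = 0
Collecting terms (coefficients in siemens):
  0.004684·V_1 - 0.004545·V_3 = 0.001463
  0.2173·V_3 - 0.004545·V_1 = 2.553
Determinant D = (0.004684)(0.2173) - (-0.004545)(-0.004545) = 0.0009973
V_1 = [(0.001463)(0.2173) - (-0.004545)(2.553)]/D = 11.96 V
V_3 = [(0.004684)(2.553) - (0.001463)(-0.004545)]/D = 12 V
Part 1:
  Read off the nodal solution: V_1 = 11.96 V
Part 2:
  I_R5 = (V_1 - V_3)/R5 = (11.96 - 12)/220 = -0.0001875 A
  Magnitude: I_R5 = 0.0001875 A
Part 3:
  I_R5 = (V_1 - V_3)/R5 = (11.96 - 12)/220 = -0.0001875 A
  P_R5 = I_R5² × R5 = (-0.0001875)² × 220 = 0.000007736 W
Part 4:
  Power in each resistor, P = (ΔV)²/R:
    P_R1 = (12 - 11.96)²/8200 = 0.0000002329 W
    P_R2 = (11.96 - 0)²/62000 = 0.002306 W
    P_R3 = (12 - 12)²/4.7 = 0.000001275 W
    P_R4 = (0 - 12)²/36000 = 0.003998 W
    P_R5 = (11.96 - 12)²/220 = 0.000007736 W
  P_total = P_R1 + P_R2 + P_R3 + P_R4 + P_R5 = 0.006313 W

Final answers:
1. V_1 = 11.96 V
2. I_R5 = 0.0001875 A
3. P_R5 = 7.736e-06 W
4. P_total = 0.006313 W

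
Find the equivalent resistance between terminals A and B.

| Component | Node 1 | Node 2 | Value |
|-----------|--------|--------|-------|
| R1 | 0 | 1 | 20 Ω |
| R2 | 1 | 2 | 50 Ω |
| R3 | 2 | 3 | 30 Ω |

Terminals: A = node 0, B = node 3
Reduce the network between node 0 (A) and node 3 (B) by series/parallel combination:
  Rs1 = R1 + R2 (series, joined only at node 1) = 20 + 50 = 70 Ω
  Rs2 = R3 + Rs1 (series, joined only at node 2) = 30 + 70 = 100 Ω
R_eq = 100 Ω

Final answer: 100 Ω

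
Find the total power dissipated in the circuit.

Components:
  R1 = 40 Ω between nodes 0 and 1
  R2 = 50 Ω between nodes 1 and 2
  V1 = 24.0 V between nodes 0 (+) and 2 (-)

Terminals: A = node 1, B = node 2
Nodal analysis, taking node 2 as the 0 V reference.
Source V1 fixes V_0 = 24 V.
KCL at each unknown node (sum of currents leaving = 0; resistances in Ω):
  Node 1: (V_1 - 24)/40 + (V_1 - 0)/50 = 0
Collecting terms: 0.045 × V_1 = 0.6  =>  V_1 = 13.33 V
Power in each resistor, P = (ΔV)²/R:
  P_R1 = (24 - 13.33)²/40 = 2.844 W
  P_R2 = (13.33 - 0)²/50 = 3.556 W
P_total = P_R1 + P_R2 = 6.4 W

Final answer: 6.4 W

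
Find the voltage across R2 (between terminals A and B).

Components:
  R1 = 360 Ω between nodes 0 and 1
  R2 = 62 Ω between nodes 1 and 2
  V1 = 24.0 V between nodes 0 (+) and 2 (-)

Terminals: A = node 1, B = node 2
R1 and R2 are in series across V1 (node 0 → node 1 → node 2), and the output A–B is taken across R2, so this is a voltage divider.
Series current: I = V1/(R1 + R2) = 24/(360 + 62) = 24/422 = 0.05687 A
V_R2 = I × R2 = V1 × R2/(R1 + R2) = 24 × 62/422 = 3.526 V

Final answer: 3.526 V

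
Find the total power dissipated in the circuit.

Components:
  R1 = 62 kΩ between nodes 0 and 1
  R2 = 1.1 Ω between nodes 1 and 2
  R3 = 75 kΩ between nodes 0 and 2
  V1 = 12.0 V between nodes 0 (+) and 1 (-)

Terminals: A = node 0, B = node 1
Nodal analysis, taking node 1 as the 0 V reference.
Source V1 fixes V_0 = 12 V.
KCL at each unknown node (sum of currents leaving = 0; resistances in Ω):
  Node 2: (V_2 - 0)/1.1 + (V_2 - 12)/75000 = 0
Collecting terms: 0.9091 × V_2 = 0.00016  =>  V_2 = 0.000176 V
Power in each resistor, P = (ΔV)²/R:
  P_R1 = (12 - 0)²/62000 = 0.002323 W
  P_R2 = (0 - 0.000176)²/1.1 = 0.00000002816 W
  P_R3 = (12 - 0.000176)²/75000 = 0.00192 W
P_total = P_R1 + P_R2 + P_R3 = 0.004243 W

Final answer: 0.004243 W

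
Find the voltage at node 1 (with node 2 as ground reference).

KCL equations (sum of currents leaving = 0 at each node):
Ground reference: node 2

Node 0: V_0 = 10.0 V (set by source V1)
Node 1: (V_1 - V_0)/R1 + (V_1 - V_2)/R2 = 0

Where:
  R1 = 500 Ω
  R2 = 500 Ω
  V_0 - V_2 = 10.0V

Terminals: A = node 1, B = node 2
Nodal analysis, taking node 2 as the 0 V reference.
Source V1 fixes V_0 = 10 V.
KCL at each unknown node (sum of currents leaving = 0; resistances in Ω):
  Node 1: (V_1 - 10)/500 + (V_1 - 0)/500 = 0
Collecting terms: 0.004 × V_1 = 0.02  =>  V_1 = 5 V
The requested potential is V_1 = 5 V.

Final answer: V_1 = 5 V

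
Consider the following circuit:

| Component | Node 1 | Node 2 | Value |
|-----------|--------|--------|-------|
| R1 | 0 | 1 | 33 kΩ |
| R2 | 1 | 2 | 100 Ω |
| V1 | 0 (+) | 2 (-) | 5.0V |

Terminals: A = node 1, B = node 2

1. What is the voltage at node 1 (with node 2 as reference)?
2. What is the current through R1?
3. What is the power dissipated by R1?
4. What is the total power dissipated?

Nodal analysis, taking node 2 as the 0 V reference.
Source V1 fixes V_0 = 5 V.
KCL at each unknown node (sum of currents leaving = 0; resistances in Ω):
  Node 1: (V_1 - 5)/33000 + (V_1 - 0)/100 = 0
Collecting terms: 0.01003 × V_1 = 0.0001515  =>  V_1 = 0.01511 V
Part 1:
  Read off the nodal solution: V_1 = 0.01511 V
Part 2:
  I_R1 = (V_0 - V_1)/R1 = (5 - 0.01511)/33000 = 0.0001511 A
  Magnitude: I_R1 = 0.0001511 A
Part 3:
  I_R1 = (V_0 - V_1)/R1 = (5 - 0.01511)/33000 = 0.0001511 A
  P_R1 = I_R1² × R1 = (0.0001511)² × 33000 = 0.000753 W
Part 4:
  Power in each resistor, P = (ΔV)²/R:
    P_R1 = (5 - 0.01511)²/33000 = 0.000753 W
    P_R2 = (0.01511 - 0)²/100 = 0.000002282 W
  P_total = P_R1 + P_R2 = 0.0007553 W

Final answers:
1. V_1 = 0.01511 V
2. I_R1 = 0.0001511 A
3. P_R1 = 0.000753 W
4. P_total = 0.0007553 W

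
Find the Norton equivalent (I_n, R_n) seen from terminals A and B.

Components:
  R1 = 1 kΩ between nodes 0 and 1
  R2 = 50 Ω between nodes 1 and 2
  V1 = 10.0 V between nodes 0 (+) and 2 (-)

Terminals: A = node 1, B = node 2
Find the Thévenin equivalent first; then I_n = V_th/R_th and R_n = R_th.
Step 1 — V_th is the open-circuit voltage V_A - V_B (nothing connected across the terminals).
Nodal analysis, taking node 2 as the 0 V reference.
Source V1 fixes V_0 = 10 V.
KCL at each unknown node (sum of currents leaving = 0; resistances in Ω):
  Node 1: (V_1 - 10)/1000 + (V_1 - 0)/50 = 0
Collecting terms: 0.021 × V_1 = 0.01  =>  V_1 = 0.4762 V
V_th = V_1 - V_2 = 0.4762 - 0 = 0.4762 V
Step 2 — R_th: zero the source — replace V1 by a short circuit (node 2 merges into node 0) — and find the resistance seen between A (node 1) and B (node 0).
Reduce the network between node 1 (A) and node 0 (B) by series/parallel combination:
  Rp1 = R1 ‖ R2 (parallel, both between nodes 0 and 1) = 1/(1/1000 + 1/50) = 47.62 Ω
R_th = 47.62 Ω
I_n = V_th/R_th = 0.4762/47.62 = 0.01 A, and R_n = R_th = 47.62 Ω

Final answer: I_n = 0.01 A, R_n = 47.62 Ω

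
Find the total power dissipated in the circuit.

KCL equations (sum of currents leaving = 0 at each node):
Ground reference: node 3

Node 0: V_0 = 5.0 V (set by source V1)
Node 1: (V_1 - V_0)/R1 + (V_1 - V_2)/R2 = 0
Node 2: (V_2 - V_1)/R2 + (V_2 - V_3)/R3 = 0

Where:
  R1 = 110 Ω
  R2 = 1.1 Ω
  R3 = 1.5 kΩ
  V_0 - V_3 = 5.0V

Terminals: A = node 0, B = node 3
Nodal analysis, taking node 3 as the 0 V reference.
Source V1 fixes V_0 = 5 V.
KCL at each unknown node (sum of currents leaving = 0; resistances in Ω):
  Node 1: (V_1 - 5)/110 + (V_1 - V_2)/1.1 = 0
  Node 2: (V_2 - V_1)/1.1 + (V_2 - 0)/1500 = 0
Collecting terms (coefficients in siemens):
  0.9182·V_1 - 0.9091·V_2 = 0.04545
  0.9098·V_2 - 0.9091·V_1 = 0
Determinant D = (0.9182)(0.9098) - (-0.9091)(-0.9091) = 0.008877
V_1 = [(0.04545)(0.9098) - (-0.9091)(0)]/D = 4.659 V
V_2 = [(0.9182)(0) - (0.04545)(-0.9091)]/D = 4.655 V
Power in each resistor, P = (ΔV)²/R:
  P_R1 = (5 - 4.659)²/110 = 0.001059 W
  P_R2 = (4.659 - 4.655)²/1.1 = 0.00001059 W
  P_R3 = (4.655 - 0)²/1500 = 0.01445 W
P_total = P_R1 + P_R2 + P_R3 = 0.01552 W

Final answer: 0.01552 W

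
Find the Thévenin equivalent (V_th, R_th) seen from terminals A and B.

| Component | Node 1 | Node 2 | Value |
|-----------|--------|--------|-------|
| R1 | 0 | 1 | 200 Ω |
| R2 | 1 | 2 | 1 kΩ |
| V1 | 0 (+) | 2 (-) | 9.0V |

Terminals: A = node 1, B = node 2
Step 1 — V_th is the open-circuit voltage V_A - V_B (nothing connected across the terminals).
Nodal analysis, taking node 2 as the 0 V reference.
Source V1 fixes V_0 = 9 V.
KCL at each unknown node (sum of currents leaving = 0; resistances in Ω):
  Node 1: (V_1 - 9)/200 + (V_1 - 0)/1000 = 0
Collecting terms: 0.006 × V_1 = 0.045  =>  V_1 = 7.5 V
V_th = V_1 - V_2 = 7.5 - 0 = 7.5 V
Step 2 — R_th: zero the source — replace V1 by a short circuit (node 2 merges into node 0) — and find the resistance seen between A (node 1) and B (node 0).
Reduce the network between node 1 (A) and node 0 (B) by series/parallel combination:
  Rp1 = R1 ‖ R2 (parallel, both between nodes 0 and 1) = 1/(1/200 + 1/1000) = 166.7 Ω
R_th = 166.7 Ω

Final answer: V_th = 7.5 V, R_th = 166.7 Ω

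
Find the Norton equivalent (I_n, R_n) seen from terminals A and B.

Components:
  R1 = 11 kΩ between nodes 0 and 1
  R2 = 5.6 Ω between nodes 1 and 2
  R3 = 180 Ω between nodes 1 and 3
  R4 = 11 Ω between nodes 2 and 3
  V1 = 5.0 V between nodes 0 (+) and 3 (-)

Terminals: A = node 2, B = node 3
Find the Thévenin equivalent first; then I_n = V_th/R_th and R_n = R_th.
Step 1 — V_th is the open-circuit voltage V_A - V_B (nothing connected across the terminals).
Nodal analysis, taking node 3 as the 0 V reference.
Source V1 fixes V_0 = 5 V.
KCL at each unknown node (sum of currents leaving = 0; resistances in Ω):
  Node 1: (V_1 - 5)/11000 + (V_1 - V_2)/5.6 + (V_1 - 0)/180 = 0
  Node 2: (V_2 - V_1)/5.6 + (V_2 - 0)/11 = 0
Collecting terms (coefficients in siemens):
  0.1842·V_1 - 0.1786·V_2 = 0.0004545
  0.2695·V_2 - 0.1786·V_1 = 0
Determinant D = (0.1842)(0.2695) - (-0.1786)(-0.1786) = 0.01776
V_1 = [(0.0004545)(0.2695) - (-0.1786)(0)]/D = 0.006899 V
V_2 = [(0.1842)(0) - (0.0004545)(-0.1786)]/D = 0.004572 V
V_th = V_2 - V_3 = 0.004572 - 0 = 0.004572 V
Step 2 — R_th: zero the source — replace V1 by a short circuit (node 3 merges into node 0) — and find the resistance seen between A (node 2) and B (node 0).
Reduce the network between node 2 (A) and node 0 (B) by series/parallel combination:
  Rp1 = R1 ‖ R3 (parallel, both between nodes 0 and 1) = 1/(1/11000 + 1/180) = 177.1 Ω
  Rs1 = R2 + Rp1 (series, joined only at node 1) = 5.6 + 177.1 = 182.7 Ω
  Rp2 = R4 ‖ Rs1 (parallel, both between nodes 0 and 2) = 1/(1/11 + 1/182.7) = 10.38 Ω
R_th = 10.38 Ω
I_n = V_th/R_th = 0.004572/10.38 = 0.0004406 A, and R_n = R_th = 10.38 Ω

Final answer: I_n = 0.0004406 A, R_n = 10.38 Ω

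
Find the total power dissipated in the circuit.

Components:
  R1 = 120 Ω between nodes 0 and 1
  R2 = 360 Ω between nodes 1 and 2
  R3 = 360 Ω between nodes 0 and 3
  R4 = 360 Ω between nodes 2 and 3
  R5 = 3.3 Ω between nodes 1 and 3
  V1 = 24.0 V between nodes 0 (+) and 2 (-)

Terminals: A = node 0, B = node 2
Nodal analysis, taking node 2 as the 0 V reference.
Source V1 fixes V_0 = 24 V.
KCL at each unknown node (sum of currents leaving = 0; resistances in Ω):
  Node 1: (V_1 - 24)/120 + (V_1 - 0)/360 + (V_1 - V_3)/3.3 = 0
  Node 3: (V_3 - 24)/360 + (V_3 - 0)/360 + (V_3 - V_1)/3.3 = 0
Collecting terms (coefficients in siemens):
  0.3141·V_1 - 0.303·V_3 = 0.2
  0.3086·V_3 - 0.303·V_1 = 0.06667
Determinant D = (0.3141)(0.3086) - (-0.303)(-0.303) = 0.005112
V_1 = [(0.2)(0.3086) - (-0.303)(0.06667)]/D = 16.02 V
V_3 = [(0.3141)(0.06667) - (0.2)(-0.303)]/D = 15.95 V
Power in each resistor, P = (ΔV)²/R:
  P_R1 = (24 - 16.02)²/120 = 0.5301 W
  P_R2 = (16.02 - 0)²/360 = 0.7133 W
  P_R3 = (24 - 15.95)²/360 = 0.1799 W
  P_R4 = (0 - 15.95)²/360 = 0.7068 W
  P_R5 = (16.02 - 15.95)²/3.3 = 0.001591 W
P_total = P_R1 + P_R2 + P_R3 + P_R4 + P_R5 = 2.132 W

Final answer: 2.132 W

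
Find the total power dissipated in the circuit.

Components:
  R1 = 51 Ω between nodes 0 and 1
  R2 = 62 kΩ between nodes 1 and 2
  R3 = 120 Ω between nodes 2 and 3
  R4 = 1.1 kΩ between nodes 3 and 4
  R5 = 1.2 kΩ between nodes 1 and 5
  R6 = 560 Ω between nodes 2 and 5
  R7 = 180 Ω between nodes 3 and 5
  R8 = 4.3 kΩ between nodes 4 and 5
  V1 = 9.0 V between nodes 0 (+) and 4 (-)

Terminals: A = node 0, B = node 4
Nodal analysis, taking node 4 as the 0 V reference.
Source V1 fixes V_0 = 9 V.
KCL at each unknown node (sum of currents leaving = 0; resistances in Ω):
  Node 1: (V_1 - 9)/51 + (V_1 - V_2)/62000 + (V_1 - V_5)/1200 = 0
  Node 2: (V_2 - V_1)/62000 + (V_2 - V_3)/120 + (V_2 - V_5)/560 = 0
  Node 3: (V_3 - V_2)/120 + (V_3 - 0)/1100 + (V_3 - V_5)/180 = 0
  Node 5: (V_5 - V_1)/1200 + (V_5 - V_2)/560 + (V_5 - V_3)/180 + (V_5 - 0)/4300 = 0
Collecting terms (coefficients in siemens):
  0.02046·V_1 - 0.00001613·V_2 - 0.0008333·V_5 = 0.1765
  0.01014·V_2 - 0.00001613·V_1 - 0.008333·V_3 - 0.001786·V_5 = 0
  0.0148·V_3 - 0.008333·V_2 - 0.005556·V_5 = 0
  0.008407·V_5 - 0.0008333·V_1 - 0.001786·V_2 - 0.005556·V_3 = 0
Solving these 4 simultaneous equations (Gaussian elimination) gives:
  V_1 = 8.79 V, V_2 = 3.598 V, V_3 = 3.512 V, V_5 = 3.956 V
Power in each resistor, P = (ΔV)²/R:
  P_R1 = (9 - 8.79)²/51 = 0.0008625 W
  P_R2 = (8.79 - 3.598)²/62000 = 0.0004348 W
  P_R3 = (3.598 - 3.512)²/120 = 0.00006267 W
  P_R4 = (3.512 - 0)²/1100 = 0.01121 W
  P_R5 = (8.79 - 3.956)²/1200 = 0.01947 W
  P_R6 = (3.598 - 3.956)²/560 = 0.0002286 W
  P_R7 = (3.512 - 3.956)²/180 = 0.001098 W
  P_R8 = (0 - 3.956)²/4300 = 0.00364 W
P_total = P_R1 + P_R2 + P_R3 + P_R4 + P_R5 + P_R6 + P_R7 + P_R8 = 0.03701 W

Final answer: 0.03701 W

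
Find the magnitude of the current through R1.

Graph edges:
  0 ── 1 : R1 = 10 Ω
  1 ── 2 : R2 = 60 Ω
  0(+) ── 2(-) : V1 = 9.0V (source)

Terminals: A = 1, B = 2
Nodal analysis, taking node 2 as the 0 V reference.
Source V1 fixes V_0 = 9 V.
KCL at each unknown node (sum of currents leaving = 0; resistances in Ω):
  Node 1: (V_1 - 9)/10 + (V_1 - 0)/60 = 0
Collecting terms: 0.1167 × V_1 = 0.9  =>  V_1 = 7.714 V
I_R1 = (V_0 - V_1)/R1 = (9 - 7.714)/10 = 0.1286 A
|I_R1| = 0.1286 A

Final answer: |I_R1| = 0.1286 A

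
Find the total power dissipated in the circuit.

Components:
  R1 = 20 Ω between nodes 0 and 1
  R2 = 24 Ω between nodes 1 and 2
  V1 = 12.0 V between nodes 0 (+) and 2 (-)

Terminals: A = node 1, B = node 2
Nodal analysis, taking node 2 as the 0 V reference.
Source V1 fixes V_0 = 12 V.
KCL at each unknown node (sum of currents leaving = 0; resistances in Ω):
  Node 1: (V_1 - 12)/20 + (V_1 - 0)/24 = 0
Collecting terms: 0.09167 × V_1 = 0.6  =>  V_1 = 6.545 V
Power in each resistor, P = (ΔV)²/R:
  P_R1 = (12 - 6.545)²/20 = 1.488 W
  P_R2 = (6.545 - 0)²/24 = 1.785 W
P_total = P_R1 + P_R2 = 3.273 W

Final answer: 3.273 W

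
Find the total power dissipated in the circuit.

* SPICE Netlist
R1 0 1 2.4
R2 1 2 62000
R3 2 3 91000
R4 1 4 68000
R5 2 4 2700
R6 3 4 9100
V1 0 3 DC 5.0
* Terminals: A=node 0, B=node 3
Nodal analysis, taking node 3 as the 0 V reference.
Source V1 fixes V_0 = 5 V.
KCL at each unknown node (sum of currents leaving = 0; resistances in Ω):
  Node 1: (V_1 - 5)/2.4 + (V_1 - V_2)/62000 + (V_1 - V_4)/68000 = 0
  Node 2: (V_2 - V_1)/62000 + (V_2 - 0)/91000 + (V_2 - V_4)/2700 = 0
  Node 4: (V_4 - V_1)/68000 + (V_4 - V_2)/2700 + (V_4 - 0)/9100 = 0
Collecting terms (coefficients in siemens):
  0.4167·V_1 - 0.00001613·V_2 - 0.00001471·V_4 = 2.083
  0.0003975·V_2 - 0.00001613·V_1 - 0.0003704·V_4 = 0
  0.000495·V_4 - 0.00001471·V_1 - 0.0003704·V_2 = 0
Solving these 3 simultaneous equations (Gaussian elimination) gives:
  V_1 = 5 V, V_2 = 1.127 V, V_4 = 0.992 V
Power in each resistor, P = (ΔV)²/R:
  P_R1 = (5 - 5)²/2.4 = 0.00000003537 W
  P_R2 = (5 - 1.127)²/62000 = 0.0002419 W
  P_R3 = (1.127 - 0)²/91000 = 0.00001396 W
  P_R4 = (5 - 0.992)²/68000 = 0.0002362 W
  P_R5 = (1.127 - 0.992)²/2700 = 0.00000677 W
  P_R6 = (0 - 0.992)²/9100 = 0.0001081 W
P_total = P_R1 + P_R2 + P_R3 + P_R4 + P_R5 + P_R6 = 0.000607 W

Final answer: 0.000607 W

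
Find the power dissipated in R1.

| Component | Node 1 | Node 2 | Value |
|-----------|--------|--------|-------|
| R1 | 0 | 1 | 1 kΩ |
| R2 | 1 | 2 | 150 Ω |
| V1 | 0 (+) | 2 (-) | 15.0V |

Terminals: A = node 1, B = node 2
Nodal analysis, taking node 2 as the 0 V reference.
Source V1 fixes V_0 = 15 V.
KCL at each unknown node (sum of currents leaving = 0; resistances in Ω):
  Node 1: (V_1 - 15)/1000 + (V_1 - 0)/150 = 0
Collecting terms: 0.007667 × V_1 = 0.015  =>  V_1 = 1.957 V
I_R1 = (V_0 - V_1)/R1 = (15 - 1.957)/1000 = 0.01304 A
P_R1 = I_R1² × R1 = (0.01304)² × 1000 = 0.1701 W

Final answer: 0.1701 W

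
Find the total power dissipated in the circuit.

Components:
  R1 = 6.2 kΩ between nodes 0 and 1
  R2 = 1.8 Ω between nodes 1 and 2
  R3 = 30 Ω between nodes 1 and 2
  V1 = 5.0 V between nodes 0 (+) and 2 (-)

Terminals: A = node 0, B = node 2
Nodal analysis, taking node 2 as the 0 V reference.
Source V1 fixes V_0 = 5 V.
KCL at each unknown node (sum of currents leaving = 0; resistances in Ω):
  Node 1: (V_1 - 5)/6200 + (V_1 - 0)/1.8 + (V_1 - 0)/30 = 0
Collecting terms: 0.5891 × V_1 = 0.0008065  =>  V_1 = 0.001369 V
Power in each resistor, P = (ΔV)²/R:
  P_R1 = (5 - 0.001369)²/6200 = 0.00403 W
  P_R2 = (0.001369 - 0)²/1.8 = 0.000001041 W
  P_R3 = (0.001369 - 0)²/30 = 0.00000006248 W
P_total = P_R1 + P_R2 + P_R3 = 0.004031 W

Final answer: 0.004031 W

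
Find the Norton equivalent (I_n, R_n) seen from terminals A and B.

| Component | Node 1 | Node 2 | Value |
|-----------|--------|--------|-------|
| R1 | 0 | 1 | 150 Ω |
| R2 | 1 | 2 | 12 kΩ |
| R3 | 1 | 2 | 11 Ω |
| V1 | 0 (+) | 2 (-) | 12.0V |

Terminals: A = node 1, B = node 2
Find the Thévenin equivalent first; then I_n = V_th/R_th and R_n = R_th.
Step 1 — V_th is the open-circuit voltage V_A - V_B (nothing connected across the terminals).
Nodal analysis, taking node 2 as the 0 V reference.
Source V1 fixes V_0 = 12 V.
KCL at each unknown node (sum of currents leaving = 0; resistances in Ω):
  Node 1: (V_1 - 12)/150 + (V_1 - 0)/12000 + (V_1 - 0)/11 = 0
Collecting terms: 0.09766 × V_1 = 0.08  =>  V_1 = 0.8192 V
V_th = V_1 - V_2 = 0.8192 - 0 = 0.8192 V
Step 2 — R_th: zero the source — replace V1 by a short circuit (node 2 merges into node 0) — and find the resistance seen between A (node 1) and B (node 0).
Reduce the network between node 1 (A) and node 0 (B) by series/parallel combination:
  Rp1 = R1 ‖ R2 ‖ R3 (parallel, all between nodes 0 and 1) = 1/(1/150 + 1/12000 + 1/11) = 10.24 Ω
R_th = 10.24 Ω
I_n = V_th/R_th = 0.8192/10.24 = 0.08 A, and R_n = R_th = 10.24 Ω

Final answer: I_n = 0.08 A, R_n = 10.24 Ω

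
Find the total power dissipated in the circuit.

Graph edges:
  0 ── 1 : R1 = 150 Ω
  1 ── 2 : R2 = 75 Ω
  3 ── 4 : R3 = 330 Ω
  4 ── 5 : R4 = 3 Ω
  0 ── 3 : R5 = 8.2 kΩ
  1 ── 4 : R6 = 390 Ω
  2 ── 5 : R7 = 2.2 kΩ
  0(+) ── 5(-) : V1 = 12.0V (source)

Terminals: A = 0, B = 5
Nodal analysis, taking node 5 as the 0 V reference.
Source V1 fixes V_0 = 12 V.
KCL at each unknown node (sum of currents leaving = 0; resistances in Ω):
  Node 1: (V_1 - 12)/150 + (V_1 - V_2)/75 + (V_1 - V_4)/390 = 0
  Node 2: (V_2 - V_1)/75 + (V_2 - 0)/2200 = 0
  Node 3: (V_3 - V_4)/330 + (V_3 - 12)/8200 = 0
  Node 4: (V_4 - V_3)/330 + (V_4 - 0)/3 + (V_4 - V_1)/390 = 0
Collecting terms (coefficients in siemens):
  0.02256·V_1 - 0.01333·V_2 - 0.002564·V_4 = 0.08
  0.01379·V_2 - 0.01333·V_1 = 0
  0.003152·V_3 - 0.00303·V_4 = 0.001463
  0.3389·V_4 - 0.002564·V_1 - 0.00303·V_3 = 0
Solving these 4 simultaneous equations (Gaussian elimination) gives:
  V_1 = 8.291 V, V_2 = 8.017 V, V_3 = 0.5291 V, V_4 = 0.06745 V
Power in each resistor, P = (ΔV)²/R:
  P_R1 = (12 - 8.291)²/150 = 0.09173 W
  P_R2 = (8.291 - 8.017)²/75 = 0.000996 W
  P_R3 = (0.5291 - 0.06745)²/330 = 0.0006458 W
  P_R4 = (0.06745 - 0)²/3 = 0.001517 W
  P_R5 = (12 - 0.5291)²/8200 = 0.01605 W
  P_R6 = (8.291 - 0.06745)²/390 = 0.1734 W
  P_R7 = (8.017 - 0)²/2200 = 0.02922 W
P_total = P_R1 + P_R2 + P_R3 + P_R4 + P_R5 + P_R6 + P_R7 = 0.3135 W

Final answer: 0.3135 W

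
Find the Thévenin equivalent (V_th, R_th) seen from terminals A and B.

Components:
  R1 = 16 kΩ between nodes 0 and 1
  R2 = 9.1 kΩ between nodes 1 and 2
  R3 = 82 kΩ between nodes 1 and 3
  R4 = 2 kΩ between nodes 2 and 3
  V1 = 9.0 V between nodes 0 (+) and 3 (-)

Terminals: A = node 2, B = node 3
Step 1 — V_th is the open-circuit voltage V_A - V_B (nothing connected across the terminals).
Nodal analysis, taking node 3 as the 0 V reference.
Source V1 fixes V_0 = 9 V.
KCL at each unknown node (sum of currents leaving = 0; resistances in Ω):
  Node 1: (V_1 - 9)/16000 + (V_1 - V_2)/9100 + (V_1 - 0)/82000 = 0
  Node 2: (V_2 - V_1)/9100 + (V_2 - 0)/2000 = 0
Collecting terms (coefficients in siemens):
  0.0001846·V_1 - 0.0001099·V_2 = 0.0005625
  0.0006099·V_2 - 0.0001099·V_1 = 0
Determinant D = (0.0001846)(0.0006099) - (-0.0001099)(-0.0001099) = 0.0000001005
V_1 = [(0.0005625)(0.0006099) - (-0.0001099)(0)]/D = 3.414 V
V_2 = [(0.0001846)(0) - (0.0005625)(-0.0001099)]/D = 0.6151 V
V_th = V_2 - V_3 = 0.6151 - 0 = 0.6151 V
Step 2 — R_th: zero the source — replace V1 by a short circuit (node 3 merges into node 0) — and find the resistance seen between A (node 2) and B (node 0).
Reduce the network between node 2 (A) and node 0 (B) by series/parallel combination:
  Rp1 = R1 ‖ R3 (parallel, both between nodes 0 and 1) = 1/(1/16000 + 1/82000) = 13390 Ω
  Rs1 = R2 + Rp1 (series, joined only at node 1) = 9100 + 13390 = 22490 Ω
  Rp2 = R4 ‖ Rs1 (parallel, both between nodes 0 and 2) = 1/(1/2000 + 1/22490) = 1837 Ω
R_th = 1.837 kΩ

Final answer: V_th = 0.6151 V, R_th = 1.837 kΩ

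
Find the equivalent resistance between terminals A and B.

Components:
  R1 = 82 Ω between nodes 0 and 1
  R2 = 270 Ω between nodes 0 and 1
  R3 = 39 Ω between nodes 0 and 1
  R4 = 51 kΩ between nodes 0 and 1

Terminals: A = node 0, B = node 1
Reduce the network between node 0 (A) and node 1 (B) by series/parallel combination:
  Rp1 = R1 ‖ R2 ‖ R3 ‖ R4 (parallel, all between nodes 0 and 1) = 1/(1/82 + 1/270 + 1/39 + 1/51000) = 24.06 Ω
R_eq = 24.06 Ω

Final answer: 24.06 Ω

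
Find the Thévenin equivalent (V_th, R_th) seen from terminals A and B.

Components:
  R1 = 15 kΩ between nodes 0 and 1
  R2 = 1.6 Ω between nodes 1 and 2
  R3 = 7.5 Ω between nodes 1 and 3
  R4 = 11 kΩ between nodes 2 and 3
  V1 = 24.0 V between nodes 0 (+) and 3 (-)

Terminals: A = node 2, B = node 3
Step 1 — V_th is the open-circuit voltage V_A - V_B (nothing connected across the terminals).
Nodal analysis, taking node 3 as the 0 V reference.
Source V1 fixes V_0 = 24 V.
KCL at each unknown node (sum of currents leaving = 0; resistances in Ω):
  Node 1: (V_1 - 24)/15000 + (V_1 - V_2)/1.6 + (V_1 - 0)/7.5 = 0
  Node 2: (V_2 - V_1)/1.6 + (V_2 - 0)/11000 = 0
Collecting terms (coefficients in siemens):
  0.7584·V_1 - 0.625·V_2 = 0.0016
  0.6251·V_2 - 0.625·V_1 = 0
Determinant D = (0.7584)(0.6251) - (-0.625)(-0.625) = 0.08344
V_1 = [(0.0016)(0.6251) - (-0.625)(0)]/D = 0.01199 V
V_2 = [(0.7584)(0) - (0.0016)(-0.625)]/D = 0.01198 V
V_th = V_2 - V_3 = 0.01198 - 0 = 0.01198 V
Step 2 — R_th: zero the source — replace V1 by a short circuit (node 3 merges into node 0) — and find the resistance seen between A (node 2) and B (node 0).
Reduce the network between node 2 (A) and node 0 (B) by series/parallel combination:
  Rp1 = R1 ‖ R3 (parallel, both between nodes 0 and 1) = 1/(1/15000 + 1/7.5) = 7.496 Ω
  Rs1 = R2 + Rp1 (series, joined only at node 1) = 1.6 + 7.496 = 9.096 Ω
  Rp2 = R4 ‖ Rs1 (parallel, both between nodes 0 and 2) = 1/(1/11000 + 1/9.096) = 9.089 Ω
R_th = 9.089 Ω

Final answer: V_th = 0.01198 V, R_th = 9.089 Ω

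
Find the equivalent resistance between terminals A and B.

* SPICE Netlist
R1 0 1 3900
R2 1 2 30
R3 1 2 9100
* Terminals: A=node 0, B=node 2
Reduce the network between node 0 (A) and node 2 (B) by series/parallel combination:
  Rp1 = R2 ‖ R3 (parallel, both between nodes 1 and 2) = 1/(1/30 + 1/9100) = 29.9 Ω
  Rs1 = R1 + Rp1 (series, joined only at node 1) = 3900 + 29.9 = 3930 Ω
R_eq = 3.93 kΩ

Final answer: 3.93 kΩ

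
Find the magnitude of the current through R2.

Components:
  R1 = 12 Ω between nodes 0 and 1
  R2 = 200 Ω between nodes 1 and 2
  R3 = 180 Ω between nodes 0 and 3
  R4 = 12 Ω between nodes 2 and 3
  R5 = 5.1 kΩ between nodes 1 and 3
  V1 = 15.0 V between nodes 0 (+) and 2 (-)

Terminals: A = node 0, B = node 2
Nodal analysis, taking node 2 as the 0 V reference.
Source V1 fixes V_0 = 15 V.
KCL at each unknown node (sum of currents leaving = 0; resistances in Ω):
  Node 1: (V_1 - 15)/12 + (V_1 - 0)/200 + (V_1 - V_3)/5100 = 0
  Node 3: (V_3 - 15)/180 + (V_3 - 0)/12 + (V_3 - V_1)/5100 = 0
Collecting terms (coefficients in siemens):
  0.08853·V_1 - 0.0001961·V_3 = 1.25
  0.08908·V_3 - 0.0001961·V_1 = 0.08333
Determinant D = (0.08853)(0.08908) - (-0.0001961)(-0.0001961) = 0.007887
V_1 = [(1.25)(0.08908) - (-0.0001961)(0.08333)]/D = 14.12 V
V_3 = [(0.08853)(0.08333) - (1.25)(-0.0001961)]/D = 0.9665 V
I_R2 = (V_1 - V_2)/R2 = (14.12 - 0)/200 = 0.07061 A
|I_R2| = 0.07061 A

Final answer: |I_R2| = 0.07061 A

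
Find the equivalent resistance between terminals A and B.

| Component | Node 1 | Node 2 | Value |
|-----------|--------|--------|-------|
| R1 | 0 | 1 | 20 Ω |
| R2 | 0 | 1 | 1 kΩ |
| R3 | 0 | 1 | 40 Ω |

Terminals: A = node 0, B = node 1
Reduce the network between node 0 (A) and node 1 (B) by series/parallel combination:
  Rp1 = R1 ‖ R2 ‖ R3 (parallel, all between nodes 0 and 1) = 1/(1/20 + 1/1000 + 1/40) = 13.16 Ω
R_eq = 13.16 Ω

Final answer: 13.16 Ω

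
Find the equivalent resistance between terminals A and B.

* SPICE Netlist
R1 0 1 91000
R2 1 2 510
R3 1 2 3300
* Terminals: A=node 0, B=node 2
Reduce the network between node 0 (A) and node 2 (B) by series/parallel combination:
  Rp1 = R2 ‖ R3 (parallel, both between nodes 1 and 2) = 1/(1/510 + 1/3300) = 441.7 Ω
  Rs1 = R1 + Rp1 (series, joined only at node 1) = 91000 + 441.7 = 91440 Ω
R_eq = 91.44 kΩ

Final answer: 91.44 kΩ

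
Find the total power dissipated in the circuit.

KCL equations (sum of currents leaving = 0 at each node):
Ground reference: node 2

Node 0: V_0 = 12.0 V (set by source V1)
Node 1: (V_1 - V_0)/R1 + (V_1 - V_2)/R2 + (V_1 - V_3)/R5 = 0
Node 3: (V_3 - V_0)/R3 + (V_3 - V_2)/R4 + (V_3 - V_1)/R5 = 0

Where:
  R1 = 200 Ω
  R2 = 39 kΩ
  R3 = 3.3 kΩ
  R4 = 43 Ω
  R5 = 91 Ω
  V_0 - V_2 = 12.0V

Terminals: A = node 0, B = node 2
Nodal analysis, taking node 2 as the 0 V reference.
Source V1 fixes V_0 = 12 V.
KCL at each unknown node (sum of currents leaving = 0; resistances in Ω):
  Node 1: (V_1 - 12)/200 + (V_1 - 0)/39000 + (V_1 - V_3)/91 = 0
  Node 3: (V_3 - 12)/3300 + (V_3 - 0)/43 + (V_3 - V_1)/91 = 0
Collecting terms (coefficients in siemens):
  0.01601·V_1 - 0.01099·V_3 = 0.06
  0.03455·V_3 - 0.01099·V_1 = 0.003636
Determinant D = (0.01601)(0.03455) - (-0.01099)(-0.01099) = 0.0004325
V_1 = [(0.06)(0.03455) - (-0.01099)(0.003636)]/D = 4.885 V
V_3 = [(0.01601)(0.003636) - (0.06)(-0.01099)]/D = 1.659 V
Power in each resistor, P = (ΔV)²/R:
  P_R1 = (12 - 4.885)²/200 = 0.2531 W
  P_R2 = (4.885 - 0)²/39000 = 0.0006119 W
  P_R3 = (12 - 1.659)²/3300 = 0.0324 W
  P_R4 = (0 - 1.659)²/43 = 0.06401 W
  P_R5 = (4.885 - 1.659)²/91 = 0.1144 W
P_total = P_R1 + P_R2 + P_R3 + P_R4 + P_R5 = 0.4645 W

Final answer: 0.4645 W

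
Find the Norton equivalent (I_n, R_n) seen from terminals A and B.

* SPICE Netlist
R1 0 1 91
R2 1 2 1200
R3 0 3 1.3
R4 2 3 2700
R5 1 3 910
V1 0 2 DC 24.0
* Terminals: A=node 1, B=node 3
Find the Thévenin equivalent first; then I_n = V_th/R_th and R_n = R_th.
Step 1 — V_th is the open-circuit voltage V_A - V_B (nothing connected across the terminals).
Nodal analysis, taking node 2 as the 0 V reference.
Source V1 fixes V_0 = 24 V.
KCL at each unknown node (sum of currents leaving = 0; resistances in Ω):
  Node 1: (V_1 - 24)/91 + (V_1 - 0)/1200 + (V_1 - V_3)/910 = 0
  Node 3: (V_3 - 24)/1.3 + (V_3 - 0)/2700 + (V_3 - V_1)/910 = 0
Collecting terms (coefficients in siemens):
  0.01292·V_1 - 0.001099·V_3 = 0.2637
  0.7707·V_3 - 0.001099·V_1 = 18.46
Determinant D = (0.01292)(0.7707) - (-0.001099)(-0.001099) = 0.009957
V_1 = [(0.2637)(0.7707) - (-0.001099)(18.46)]/D = 22.45 V
V_3 = [(0.01292)(18.46) - (0.2637)(-0.001099)]/D = 23.99 V
V_th = V_1 - V_3 = 22.45 - 23.99 = -1.535 V
Step 2 — R_th: zero the source — replace V1 by a short circuit (node 2 merges into node 0) — and find the resistance seen between A (node 1) and B (node 3).
Reduce the network between node 1 (A) and node 3 (B) by series/parallel combination:
  Rp1 = R1 ‖ R2 (parallel, both between nodes 0 and 1) = 1/(1/91 + 1/1200) = 84.59 Ω
  Rp2 = R3 ‖ R4 (parallel, both between nodes 0 and 3) = 1/(1/1.3 + 1/2700) = 1.299 Ω
  Rs1 = Rp1 + Rp2 (series, joined only at node 0) = 84.59 + 1.299 = 85.88 Ω
  Rp3 = R5 ‖ Rs1 (parallel, both between nodes 1 and 3) = 1/(1/910 + 1/85.88) = 78.48 Ω
R_th = 78.48 Ω
I_n = V_th/R_th = -1.535/78.48 = -0.01956 A, and R_n = R_th = 78.48 Ω

Final answer: I_n = -0.01956 A, R_n = 78.48 Ω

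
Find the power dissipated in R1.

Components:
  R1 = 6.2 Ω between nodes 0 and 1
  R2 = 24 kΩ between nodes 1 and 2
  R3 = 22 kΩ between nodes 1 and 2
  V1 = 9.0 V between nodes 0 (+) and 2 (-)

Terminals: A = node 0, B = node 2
Nodal analysis, taking node 2 as the 0 V reference.
Source V1 fixes V_0 = 9 V.
KCL at each unknown node (sum of currents leaving = 0; resistances in Ω):
  Node 1: (V_1 - 9)/6.2 + (V_1 - 0)/24000 + (V_1 - 0)/22000 = 0
Collecting terms: 0.1614 × V_1 = 1.452  =>  V_1 = 8.995 V
I_R1 = (V_0 - V_1)/R1 = (9 - 8.995)/6.2 = 0.0007837 A
P_R1 = I_R1² × R1 = (0.0007837)² × 6.2 = 0.000003808 W

Final answer: 3.808e-06 W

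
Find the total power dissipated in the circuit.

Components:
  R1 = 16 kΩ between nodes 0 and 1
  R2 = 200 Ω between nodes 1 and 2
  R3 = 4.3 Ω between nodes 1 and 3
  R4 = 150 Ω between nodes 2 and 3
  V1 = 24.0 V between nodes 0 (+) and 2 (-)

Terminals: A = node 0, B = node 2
Nodal analysis, taking node 2 as the 0 V reference.
Source V1 fixes V_0 = 24 V.
KCL at each unknown node (sum of currents leaving = 0; resistances in Ω):
  Node 1: (V_1 - 24)/16000 + (V_1 - 0)/200 + (V_1 - V_3)/4.3 = 0
  Node 3: (V_3 - V_1)/4.3 + (V_3 - 0)/150 = 0
Collecting terms (coefficients in siemens):
  0.2376·V_1 - 0.2326·V_3 = 0.0015
  0.2392·V_3 - 0.2326·V_1 = 0
Determinant D = (0.2376)(0.2392) - (-0.2326)(-0.2326) = 0.002761
V_1 = [(0.0015)(0.2392) - (-0.2326)(0)]/D = 0.1299 V
V_3 = [(0.2376)(0) - (0.0015)(-0.2326)]/D = 0.1263 V
Power in each resistor, P = (ΔV)²/R:
  P_R1 = (24 - 0.1299)²/16000 = 0.03561 W
  P_R2 = (0.1299 - 0)²/200 = 0.00008443 W
  P_R3 = (0.1299 - 0.1263)²/4.3 = 0.00000305 W
  P_R4 = (0 - 0.1263)²/150 = 0.0001064 W
P_total = P_R1 + P_R2 + P_R3 + P_R4 = 0.03581 W

Final answer: 0.03581 W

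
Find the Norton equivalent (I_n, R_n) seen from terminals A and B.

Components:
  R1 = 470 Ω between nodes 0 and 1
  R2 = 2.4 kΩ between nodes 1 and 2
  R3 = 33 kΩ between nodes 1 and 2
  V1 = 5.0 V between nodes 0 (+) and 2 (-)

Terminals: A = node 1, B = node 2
Find the Thévenin equivalent first; then I_n = V_th/R_th and R_n = R_th.
Step 1 — V_th is the open-circuit voltage V_A - V_B (nothing connected across the terminals).
Nodal analysis, taking node 2 as the 0 V reference.
Source V1 fixes V_0 = 5 V.
KCL at each unknown node (sum of currents leaving = 0; resistances in Ω):
  Node 1: (V_1 - 5)/470 + (V_1 - 0)/2400 + (V_1 - 0)/33000 = 0
Collecting terms: 0.002575 × V_1 = 0.01064  =>  V_1 = 4.132 V
V_th = V_1 - V_2 = 4.132 - 0 = 4.132 V
Step 2 — R_th: zero the source — replace V1 by a short circuit (node 2 merges into node 0) — and find the resistance seen between A (node 1) and B (node 0).
Reduce the network between node 1 (A) and node 0 (B) by series/parallel combination:
  Rp1 = R1 ‖ R2 ‖ R3 (parallel, all between nodes 0 and 1) = 1/(1/470 + 1/2400 + 1/33000) = 388.4 Ω
R_th = 388.4 Ω
I_n = V_th/R_th = 4.132/388.4 = 0.01064 A, and R_n = R_th = 388.4 Ω

Final answer: I_n = 0.01064 A, R_n = 388.4 Ω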